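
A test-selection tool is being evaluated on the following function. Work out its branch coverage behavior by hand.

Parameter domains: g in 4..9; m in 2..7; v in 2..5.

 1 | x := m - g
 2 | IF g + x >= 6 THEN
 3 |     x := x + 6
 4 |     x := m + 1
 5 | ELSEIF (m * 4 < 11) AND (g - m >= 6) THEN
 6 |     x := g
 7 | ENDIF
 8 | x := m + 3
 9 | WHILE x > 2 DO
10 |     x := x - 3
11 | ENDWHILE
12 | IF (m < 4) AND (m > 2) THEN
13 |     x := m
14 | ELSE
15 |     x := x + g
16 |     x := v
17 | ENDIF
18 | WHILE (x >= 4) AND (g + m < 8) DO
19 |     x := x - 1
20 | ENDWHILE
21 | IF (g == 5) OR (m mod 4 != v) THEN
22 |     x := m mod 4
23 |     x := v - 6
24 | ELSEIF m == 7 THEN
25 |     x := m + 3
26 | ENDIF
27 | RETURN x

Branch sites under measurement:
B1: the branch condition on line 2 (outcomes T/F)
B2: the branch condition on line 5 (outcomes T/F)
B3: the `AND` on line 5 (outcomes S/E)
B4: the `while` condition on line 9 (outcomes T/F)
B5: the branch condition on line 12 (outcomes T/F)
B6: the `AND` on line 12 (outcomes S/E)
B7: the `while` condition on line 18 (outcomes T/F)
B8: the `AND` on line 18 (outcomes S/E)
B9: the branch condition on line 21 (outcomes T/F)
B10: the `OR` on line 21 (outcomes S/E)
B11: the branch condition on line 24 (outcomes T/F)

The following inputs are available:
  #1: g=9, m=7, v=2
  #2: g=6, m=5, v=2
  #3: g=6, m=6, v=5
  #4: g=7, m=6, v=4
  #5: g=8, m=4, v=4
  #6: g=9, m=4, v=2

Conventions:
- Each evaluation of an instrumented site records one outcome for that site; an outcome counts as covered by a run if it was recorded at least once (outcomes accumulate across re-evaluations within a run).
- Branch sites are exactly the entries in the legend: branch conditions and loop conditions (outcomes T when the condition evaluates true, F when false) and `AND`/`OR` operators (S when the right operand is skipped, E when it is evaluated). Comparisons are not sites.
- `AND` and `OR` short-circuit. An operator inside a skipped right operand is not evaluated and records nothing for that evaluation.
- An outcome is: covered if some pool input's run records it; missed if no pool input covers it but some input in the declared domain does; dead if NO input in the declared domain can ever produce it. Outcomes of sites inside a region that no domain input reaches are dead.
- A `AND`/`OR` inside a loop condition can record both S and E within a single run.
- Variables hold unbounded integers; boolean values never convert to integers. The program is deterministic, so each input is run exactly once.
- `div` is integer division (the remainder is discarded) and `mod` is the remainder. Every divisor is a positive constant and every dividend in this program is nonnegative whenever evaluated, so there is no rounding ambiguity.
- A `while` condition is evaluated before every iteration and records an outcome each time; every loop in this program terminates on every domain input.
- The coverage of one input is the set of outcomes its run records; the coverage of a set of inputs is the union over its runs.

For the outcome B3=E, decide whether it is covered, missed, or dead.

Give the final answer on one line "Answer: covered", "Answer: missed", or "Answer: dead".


no pool input records B3=E
but domain input (g=4, m=2, v=2) does record it -> reachable, so missed
Answer: missed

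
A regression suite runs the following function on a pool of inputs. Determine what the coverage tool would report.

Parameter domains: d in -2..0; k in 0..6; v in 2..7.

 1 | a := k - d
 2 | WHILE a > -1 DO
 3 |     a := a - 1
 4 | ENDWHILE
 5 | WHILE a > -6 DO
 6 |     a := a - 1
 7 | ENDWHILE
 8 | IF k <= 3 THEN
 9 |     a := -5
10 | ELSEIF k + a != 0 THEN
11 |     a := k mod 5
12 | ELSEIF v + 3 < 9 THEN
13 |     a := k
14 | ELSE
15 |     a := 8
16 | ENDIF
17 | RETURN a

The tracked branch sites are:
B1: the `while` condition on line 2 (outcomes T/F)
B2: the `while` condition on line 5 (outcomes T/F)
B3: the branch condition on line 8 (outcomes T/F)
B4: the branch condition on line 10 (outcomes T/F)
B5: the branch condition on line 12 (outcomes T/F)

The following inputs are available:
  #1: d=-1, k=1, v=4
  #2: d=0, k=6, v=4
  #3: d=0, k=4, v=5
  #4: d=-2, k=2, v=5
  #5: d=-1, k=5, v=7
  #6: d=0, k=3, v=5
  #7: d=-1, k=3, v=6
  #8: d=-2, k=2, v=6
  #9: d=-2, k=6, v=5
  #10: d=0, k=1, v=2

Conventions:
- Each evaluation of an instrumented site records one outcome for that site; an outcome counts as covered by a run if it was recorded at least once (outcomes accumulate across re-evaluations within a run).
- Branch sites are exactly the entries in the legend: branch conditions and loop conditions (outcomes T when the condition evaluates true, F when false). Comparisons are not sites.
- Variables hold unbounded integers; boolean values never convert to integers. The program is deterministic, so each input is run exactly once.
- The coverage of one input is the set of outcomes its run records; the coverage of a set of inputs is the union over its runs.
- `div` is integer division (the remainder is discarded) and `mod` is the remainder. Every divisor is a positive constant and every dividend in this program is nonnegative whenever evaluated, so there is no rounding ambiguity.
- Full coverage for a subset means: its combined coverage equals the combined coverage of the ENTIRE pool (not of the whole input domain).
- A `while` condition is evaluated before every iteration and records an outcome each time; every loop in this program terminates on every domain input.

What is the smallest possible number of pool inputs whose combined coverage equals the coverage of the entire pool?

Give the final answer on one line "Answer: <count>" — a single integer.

input #1 (d=-1, k=1, v=4): covers B1=T, B1=F, B2=T, B2=F, B3=T
input #2 (d=0, k=6, v=4): covers B1=T, B1=F, B2=T, B2=F, B3=F, B4=F, B5=T
input #3 (d=0, k=4, v=5): covers B1=T, B1=F, B2=T, B2=F, B3=F, B4=T
input #4 (d=-2, k=2, v=5): covers B1=T, B1=F, B2=T, B2=F, B3=T
input #5 (d=-1, k=5, v=7): covers B1=T, B1=F, B2=T, B2=F, B3=F, B4=T
input #6 (d=0, k=3, v=5): covers B1=T, B1=F, B2=T, B2=F, B3=T
input #7 (d=-1, k=3, v=6): covers B1=T, B1=F, B2=T, B2=F, B3=T
input #8 (d=-2, k=2, v=6): covers B1=T, B1=F, B2=T, B2=F, B3=T
input #9 (d=-2, k=6, v=5): covers B1=T, B1=F, B2=T, B2=F, B3=F, B4=F, B5=T
input #10 (d=0, k=1, v=2): covers B1=T, B1=F, B2=T, B2=F, B3=T
together the pool reaches 9 outcomes: B1=T, B1=F, B2=T, B2=F, B3=T, B3=F, B4=T, B4=F, B5=T
size 1 is not enough: best union over all size-1 subsets is 7/9
size 2 is not enough: best union over all size-2 subsets is 8/9
inputs {1, 2, 3} (size 3) cover everything; no size-3 subset with a lexicographically smaller index list covers all 9

Answer: 3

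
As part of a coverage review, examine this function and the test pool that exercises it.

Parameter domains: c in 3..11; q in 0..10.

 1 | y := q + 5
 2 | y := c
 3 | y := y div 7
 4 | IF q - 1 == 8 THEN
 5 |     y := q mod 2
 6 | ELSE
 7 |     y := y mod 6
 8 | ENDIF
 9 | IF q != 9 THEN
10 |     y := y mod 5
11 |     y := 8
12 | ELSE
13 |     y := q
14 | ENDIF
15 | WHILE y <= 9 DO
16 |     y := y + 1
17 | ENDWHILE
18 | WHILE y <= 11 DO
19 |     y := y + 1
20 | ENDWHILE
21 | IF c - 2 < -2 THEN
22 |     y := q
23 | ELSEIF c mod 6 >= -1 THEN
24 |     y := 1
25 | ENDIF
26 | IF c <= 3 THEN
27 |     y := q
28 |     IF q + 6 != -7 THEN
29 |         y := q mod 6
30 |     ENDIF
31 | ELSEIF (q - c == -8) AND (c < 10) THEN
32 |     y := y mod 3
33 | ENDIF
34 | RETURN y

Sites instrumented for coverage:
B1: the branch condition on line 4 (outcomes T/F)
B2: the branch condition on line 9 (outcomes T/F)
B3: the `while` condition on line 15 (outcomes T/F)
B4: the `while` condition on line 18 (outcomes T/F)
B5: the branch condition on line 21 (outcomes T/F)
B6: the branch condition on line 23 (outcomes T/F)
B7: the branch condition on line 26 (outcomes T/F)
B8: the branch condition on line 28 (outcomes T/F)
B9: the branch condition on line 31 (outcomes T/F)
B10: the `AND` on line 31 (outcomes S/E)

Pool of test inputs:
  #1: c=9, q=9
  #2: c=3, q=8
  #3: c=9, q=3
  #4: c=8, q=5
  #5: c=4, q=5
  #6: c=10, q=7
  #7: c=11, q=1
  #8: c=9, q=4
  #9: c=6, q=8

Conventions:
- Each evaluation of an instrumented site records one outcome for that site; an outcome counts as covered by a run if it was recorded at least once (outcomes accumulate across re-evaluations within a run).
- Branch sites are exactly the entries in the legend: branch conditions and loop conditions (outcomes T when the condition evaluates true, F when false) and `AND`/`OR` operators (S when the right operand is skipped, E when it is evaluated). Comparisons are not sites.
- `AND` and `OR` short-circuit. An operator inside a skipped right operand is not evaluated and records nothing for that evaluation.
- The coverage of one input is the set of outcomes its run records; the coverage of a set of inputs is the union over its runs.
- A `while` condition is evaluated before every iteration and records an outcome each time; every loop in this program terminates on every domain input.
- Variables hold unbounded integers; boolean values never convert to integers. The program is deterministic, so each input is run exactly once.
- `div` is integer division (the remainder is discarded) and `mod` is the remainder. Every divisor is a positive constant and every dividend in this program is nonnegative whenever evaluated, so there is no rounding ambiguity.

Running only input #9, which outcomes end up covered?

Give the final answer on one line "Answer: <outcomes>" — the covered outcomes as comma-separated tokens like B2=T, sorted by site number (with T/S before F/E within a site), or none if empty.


Tracing the run of input #9 (c=6, q=8):
  B1->F, B2->T, B3->T, B3->T, B3->F, B4->T, B4->T, B4->F, B5->F, B6->T
  B7->F, B10->S, B9->F
collecting distinct outcomes: B1=F, B2=T, B3=T, B3=F, B4=T, B4=F, B5=F, B6=T, B7=F, B9=F, B10=S
Answer: B1=F, B2=T, B3=T, B3=F, B4=T, B4=F, B5=F, B6=T, B7=F, B9=F, B10=S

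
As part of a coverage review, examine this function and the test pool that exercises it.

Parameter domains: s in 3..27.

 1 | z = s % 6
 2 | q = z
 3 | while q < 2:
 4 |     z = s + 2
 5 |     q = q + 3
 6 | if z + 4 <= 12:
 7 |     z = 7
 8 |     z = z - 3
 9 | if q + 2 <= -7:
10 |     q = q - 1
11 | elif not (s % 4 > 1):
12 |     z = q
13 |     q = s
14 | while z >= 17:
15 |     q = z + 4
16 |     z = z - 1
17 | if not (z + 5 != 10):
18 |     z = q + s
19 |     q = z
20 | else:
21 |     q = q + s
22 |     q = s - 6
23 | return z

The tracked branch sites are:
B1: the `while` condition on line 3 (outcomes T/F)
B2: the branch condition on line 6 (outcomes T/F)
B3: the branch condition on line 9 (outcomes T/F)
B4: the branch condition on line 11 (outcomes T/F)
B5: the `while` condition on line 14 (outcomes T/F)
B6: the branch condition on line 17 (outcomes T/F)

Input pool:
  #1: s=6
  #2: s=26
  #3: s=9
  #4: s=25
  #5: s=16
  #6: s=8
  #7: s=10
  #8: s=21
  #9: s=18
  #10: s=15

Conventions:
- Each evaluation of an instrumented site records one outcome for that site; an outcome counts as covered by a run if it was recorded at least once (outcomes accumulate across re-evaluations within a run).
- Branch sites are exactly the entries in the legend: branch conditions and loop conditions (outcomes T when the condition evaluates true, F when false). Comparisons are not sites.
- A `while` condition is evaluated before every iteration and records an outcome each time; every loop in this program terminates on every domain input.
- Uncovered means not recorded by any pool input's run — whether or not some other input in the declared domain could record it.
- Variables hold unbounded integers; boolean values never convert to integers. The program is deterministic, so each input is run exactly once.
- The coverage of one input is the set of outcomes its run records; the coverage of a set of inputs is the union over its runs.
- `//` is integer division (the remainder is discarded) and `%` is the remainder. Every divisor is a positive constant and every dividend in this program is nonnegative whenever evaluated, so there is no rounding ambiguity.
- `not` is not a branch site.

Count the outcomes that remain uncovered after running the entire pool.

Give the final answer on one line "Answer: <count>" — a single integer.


run #1 (s=6) records B1=T, B1=F, B2=T, B3=F, B4=F, B5=F, B6=F
run #2 (s=26) records B1=F, B2=T, B3=F, B4=F, B5=F, B6=F
run #3 (s=9) records B1=F, B2=T, B3=F, B4=T, B5=F, B6=F
run #4 (s=25) records B1=T, B1=F, B2=F, B3=F, B4=T, B5=F, B6=F
run #5 (s=16) records B1=F, B2=T, B3=F, B4=T, B5=F, B6=F
run #6 (s=8) records B1=F, B2=T, B3=F, B4=T, B5=F, B6=F
run #7 (s=10) records B1=F, B2=T, B3=F, B4=F, B5=F, B6=F
run #8 (s=21) records B1=F, B2=T, B3=F, B4=T, B5=F, B6=F
run #9 (s=18) records B1=T, B1=F, B2=F, B3=F, B4=F, B5=T, B5=F, B6=F
run #10 (s=15) records B1=F, B2=T, B3=F, B4=F, B5=F, B6=F
union over the pool: B1=T, B1=F, B2=T, B2=F, B3=F, B4=T, B4=F, B5=T, B5=F, B6=F
uncovered (2 of 12): B3=T, B6=T
Answer: 2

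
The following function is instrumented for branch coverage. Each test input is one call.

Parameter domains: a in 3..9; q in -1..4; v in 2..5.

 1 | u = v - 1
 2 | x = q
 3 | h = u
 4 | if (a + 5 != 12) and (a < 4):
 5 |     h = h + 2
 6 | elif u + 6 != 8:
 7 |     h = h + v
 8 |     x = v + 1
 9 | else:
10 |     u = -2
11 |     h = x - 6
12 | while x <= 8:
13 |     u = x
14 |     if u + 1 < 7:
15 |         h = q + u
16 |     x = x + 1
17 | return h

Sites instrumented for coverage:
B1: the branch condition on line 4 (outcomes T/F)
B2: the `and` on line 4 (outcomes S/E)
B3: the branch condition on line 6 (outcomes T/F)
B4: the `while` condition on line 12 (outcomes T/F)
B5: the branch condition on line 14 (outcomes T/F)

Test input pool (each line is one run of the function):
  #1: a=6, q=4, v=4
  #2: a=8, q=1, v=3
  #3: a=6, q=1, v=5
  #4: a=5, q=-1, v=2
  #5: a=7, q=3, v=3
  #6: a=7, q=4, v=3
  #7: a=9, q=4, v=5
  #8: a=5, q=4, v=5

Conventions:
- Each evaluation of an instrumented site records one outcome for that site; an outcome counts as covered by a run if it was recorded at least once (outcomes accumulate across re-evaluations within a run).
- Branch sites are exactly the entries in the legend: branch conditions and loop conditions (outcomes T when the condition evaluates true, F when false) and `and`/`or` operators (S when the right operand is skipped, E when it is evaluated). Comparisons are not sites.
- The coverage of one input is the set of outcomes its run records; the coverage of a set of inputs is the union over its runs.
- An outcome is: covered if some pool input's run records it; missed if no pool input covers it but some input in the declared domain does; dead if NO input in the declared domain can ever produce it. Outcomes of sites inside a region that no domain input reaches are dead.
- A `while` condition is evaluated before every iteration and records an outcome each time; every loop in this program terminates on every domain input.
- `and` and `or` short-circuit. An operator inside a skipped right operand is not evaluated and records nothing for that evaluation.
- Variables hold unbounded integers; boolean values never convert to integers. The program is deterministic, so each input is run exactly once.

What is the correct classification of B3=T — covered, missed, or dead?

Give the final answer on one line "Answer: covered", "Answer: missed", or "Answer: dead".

B3=T is recorded by pool input(s) 1, 3, 4, 7, 8 -> covered

Answer: covered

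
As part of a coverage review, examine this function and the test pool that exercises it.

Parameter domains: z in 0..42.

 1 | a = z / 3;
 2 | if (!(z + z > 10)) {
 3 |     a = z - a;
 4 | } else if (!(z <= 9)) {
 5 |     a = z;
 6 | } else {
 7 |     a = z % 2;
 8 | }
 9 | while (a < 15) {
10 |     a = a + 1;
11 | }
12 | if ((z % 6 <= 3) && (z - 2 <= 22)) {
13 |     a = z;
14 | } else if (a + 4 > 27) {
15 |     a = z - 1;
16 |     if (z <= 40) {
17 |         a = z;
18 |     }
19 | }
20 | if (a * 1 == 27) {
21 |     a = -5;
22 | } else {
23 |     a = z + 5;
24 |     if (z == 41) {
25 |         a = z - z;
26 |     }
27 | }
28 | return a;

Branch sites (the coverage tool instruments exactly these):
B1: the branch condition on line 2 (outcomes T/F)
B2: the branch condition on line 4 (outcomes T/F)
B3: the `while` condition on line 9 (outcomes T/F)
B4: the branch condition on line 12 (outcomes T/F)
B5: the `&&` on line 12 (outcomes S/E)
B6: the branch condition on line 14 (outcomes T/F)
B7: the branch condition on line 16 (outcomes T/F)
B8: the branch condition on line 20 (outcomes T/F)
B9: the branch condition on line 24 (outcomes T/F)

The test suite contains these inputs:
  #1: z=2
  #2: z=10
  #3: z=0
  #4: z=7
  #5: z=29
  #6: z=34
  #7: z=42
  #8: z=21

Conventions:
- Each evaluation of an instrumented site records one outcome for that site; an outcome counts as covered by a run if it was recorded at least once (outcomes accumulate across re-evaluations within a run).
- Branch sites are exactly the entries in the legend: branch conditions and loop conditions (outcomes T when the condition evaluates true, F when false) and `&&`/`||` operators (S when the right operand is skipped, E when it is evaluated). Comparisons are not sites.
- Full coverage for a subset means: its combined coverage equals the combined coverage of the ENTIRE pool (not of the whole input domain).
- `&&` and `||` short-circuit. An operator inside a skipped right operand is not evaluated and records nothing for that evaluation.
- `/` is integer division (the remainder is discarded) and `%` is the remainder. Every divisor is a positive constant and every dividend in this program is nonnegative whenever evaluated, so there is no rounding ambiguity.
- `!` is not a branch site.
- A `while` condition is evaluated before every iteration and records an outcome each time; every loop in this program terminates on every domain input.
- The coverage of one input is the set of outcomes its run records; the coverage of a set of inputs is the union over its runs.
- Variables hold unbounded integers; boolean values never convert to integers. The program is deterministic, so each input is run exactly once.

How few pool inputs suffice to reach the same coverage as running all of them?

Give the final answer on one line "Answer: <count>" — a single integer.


test 1 (z=2) fires B1->T, B3->T, B3->T, B3->T, B3->T, B3->T, B3->T, B3->T, B3->T, B3->T, B3->T, B3->T, B3->T, B3->T, ...; hits B1=T, B3=T, B3=F, B4=T, B5=E, B8=F, B9=F
test 2 (z=10) fires B1->F, B2->T, B3->T, B3->T, B3->T, B3->T, B3->T, B3->F, B5->S, B4->F, B6->F, B8->F, B9->F; hits B1=F, B2=T, B3=T, B3=F, B4=F, B5=S, B6=F, B8=F, B9=F
test 3 (z=0) fires B1->T, B3->T, B3->T, B3->T, B3->T, B3->T, B3->T, B3->T, B3->T, B3->T, B3->T, B3->T, B3->T, B3->T, ...; hits B1=T, B3=T, B3=F, B4=T, B5=E, B8=F, B9=F
test 4 (z=7) fires B1->F, B2->F, B3->T, B3->T, B3->T, B3->T, B3->T, B3->T, B3->T, B3->T, B3->T, B3->T, B3->T, B3->T, ...; hits B1=F, B2=F, B3=T, B3=F, B4=T, B5=E, B8=F, B9=F
test 5 (z=29) fires B1->F, B2->T, B3->F, B5->S, B4->F, B6->T, B7->T, B8->F, B9->F; hits B1=F, B2=T, B3=F, B4=F, B5=S, B6=T, B7=T, B8=F, B9=F
test 6 (z=34) fires B1->F, B2->T, B3->F, B5->S, B4->F, B6->T, B7->T, B8->F, B9->F; hits B1=F, B2=T, B3=F, B4=F, B5=S, B6=T, B7=T, B8=F, B9=F
test 7 (z=42) fires B1->F, B2->T, B3->F, B5->E, B4->F, B6->T, B7->F, B8->F, B9->F; hits B1=F, B2=T, B3=F, B4=F, B5=E, B6=T, B7=F, B8=F, B9=F
test 8 (z=21) fires B1->F, B2->T, B3->F, B5->E, B4->T, B8->F, B9->F; hits B1=F, B2=T, B3=F, B4=T, B5=E, B8=F, B9=F
the full pool covers 16 outcomes: B1=T, B1=F, B2=T, B2=F, B3=T, B3=F, B4=T, B4=F, B5=S, B5=E, B6=T, B6=F, B7=T, B7=F, B8=F, B9=F
checked all size-1 subsets: none covers 16 outcomes (max 9/16)
checked all size-2 subsets: none covers 16 outcomes (max 13/16)
checked all size-3 subsets: none covers 16 outcomes (max 14/16)
checked all size-4 subsets: none covers 16 outcomes (max 15/16)
size 5: inputs {1, 2, 4, 5, 7} cover all 16 outcomes, and no lexicographically smaller subset of this size does
Answer: 5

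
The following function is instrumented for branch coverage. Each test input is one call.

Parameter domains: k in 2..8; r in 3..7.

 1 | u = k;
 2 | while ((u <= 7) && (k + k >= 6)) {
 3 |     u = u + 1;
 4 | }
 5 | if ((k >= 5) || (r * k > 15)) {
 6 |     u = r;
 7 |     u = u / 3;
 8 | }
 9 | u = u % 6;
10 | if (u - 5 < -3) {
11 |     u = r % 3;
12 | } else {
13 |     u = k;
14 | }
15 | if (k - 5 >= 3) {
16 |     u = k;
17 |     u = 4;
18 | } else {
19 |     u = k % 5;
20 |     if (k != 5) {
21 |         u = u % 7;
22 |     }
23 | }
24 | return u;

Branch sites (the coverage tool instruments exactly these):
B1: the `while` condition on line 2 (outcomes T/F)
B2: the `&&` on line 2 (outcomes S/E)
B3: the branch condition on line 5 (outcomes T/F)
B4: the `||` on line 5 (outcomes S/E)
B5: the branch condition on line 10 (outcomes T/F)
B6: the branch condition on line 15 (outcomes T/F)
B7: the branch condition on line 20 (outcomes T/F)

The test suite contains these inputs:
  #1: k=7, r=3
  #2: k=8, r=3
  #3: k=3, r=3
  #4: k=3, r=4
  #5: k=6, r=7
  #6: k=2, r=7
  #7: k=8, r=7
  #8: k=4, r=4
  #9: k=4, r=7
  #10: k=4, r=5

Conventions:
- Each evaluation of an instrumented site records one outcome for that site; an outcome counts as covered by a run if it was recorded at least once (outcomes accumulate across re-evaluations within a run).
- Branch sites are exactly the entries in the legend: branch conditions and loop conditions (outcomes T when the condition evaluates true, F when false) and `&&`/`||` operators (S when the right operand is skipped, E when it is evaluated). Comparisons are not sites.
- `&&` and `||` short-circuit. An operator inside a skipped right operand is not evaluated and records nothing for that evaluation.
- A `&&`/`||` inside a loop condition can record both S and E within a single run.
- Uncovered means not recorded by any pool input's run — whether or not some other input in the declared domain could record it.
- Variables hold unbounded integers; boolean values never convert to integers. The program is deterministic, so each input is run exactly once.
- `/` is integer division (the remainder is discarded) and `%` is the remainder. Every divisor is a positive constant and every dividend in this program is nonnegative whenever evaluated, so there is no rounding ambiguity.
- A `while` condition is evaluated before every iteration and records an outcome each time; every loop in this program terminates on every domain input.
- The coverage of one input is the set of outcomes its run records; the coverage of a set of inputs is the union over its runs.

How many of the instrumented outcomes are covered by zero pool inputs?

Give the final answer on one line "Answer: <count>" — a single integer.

run #1 (k=7, r=3) records B1=T, B1=F, B2=S, B2=E, B3=T, B4=S, B5=T, B6=F, B7=T
run #2 (k=8, r=3) records B1=F, B2=S, B3=T, B4=S, B5=T, B6=T
run #3 (k=3, r=3) records B1=T, B1=F, B2=S, B2=E, B3=F, B4=E, B5=F, B6=F, B7=T
run #4 (k=3, r=4) records B1=T, B1=F, B2=S, B2=E, B3=F, B4=E, B5=F, B6=F, B7=T
run #5 (k=6, r=7) records B1=T, B1=F, B2=S, B2=E, B3=T, B4=S, B5=F, B6=F, B7=T
run #6 (k=2, r=7) records B1=F, B2=E, B3=F, B4=E, B5=F, B6=F, B7=T
run #7 (k=8, r=7) records B1=F, B2=S, B3=T, B4=S, B5=F, B6=T
run #8 (k=4, r=4) records B1=T, B1=F, B2=S, B2=E, B3=T, B4=E, B5=T, B6=F, B7=T
run #9 (k=4, r=7) records B1=T, B1=F, B2=S, B2=E, B3=T, B4=E, B5=F, B6=F, B7=T
run #10 (k=4, r=5) records B1=T, B1=F, B2=S, B2=E, B3=T, B4=E, B5=T, B6=F, B7=T
union over the pool: B1=T, B1=F, B2=S, B2=E, B3=T, B3=F, B4=S, B4=E, B5=T, B5=F, B6=T, B6=F, B7=T
uncovered (1 of 14): B7=F

Answer: 1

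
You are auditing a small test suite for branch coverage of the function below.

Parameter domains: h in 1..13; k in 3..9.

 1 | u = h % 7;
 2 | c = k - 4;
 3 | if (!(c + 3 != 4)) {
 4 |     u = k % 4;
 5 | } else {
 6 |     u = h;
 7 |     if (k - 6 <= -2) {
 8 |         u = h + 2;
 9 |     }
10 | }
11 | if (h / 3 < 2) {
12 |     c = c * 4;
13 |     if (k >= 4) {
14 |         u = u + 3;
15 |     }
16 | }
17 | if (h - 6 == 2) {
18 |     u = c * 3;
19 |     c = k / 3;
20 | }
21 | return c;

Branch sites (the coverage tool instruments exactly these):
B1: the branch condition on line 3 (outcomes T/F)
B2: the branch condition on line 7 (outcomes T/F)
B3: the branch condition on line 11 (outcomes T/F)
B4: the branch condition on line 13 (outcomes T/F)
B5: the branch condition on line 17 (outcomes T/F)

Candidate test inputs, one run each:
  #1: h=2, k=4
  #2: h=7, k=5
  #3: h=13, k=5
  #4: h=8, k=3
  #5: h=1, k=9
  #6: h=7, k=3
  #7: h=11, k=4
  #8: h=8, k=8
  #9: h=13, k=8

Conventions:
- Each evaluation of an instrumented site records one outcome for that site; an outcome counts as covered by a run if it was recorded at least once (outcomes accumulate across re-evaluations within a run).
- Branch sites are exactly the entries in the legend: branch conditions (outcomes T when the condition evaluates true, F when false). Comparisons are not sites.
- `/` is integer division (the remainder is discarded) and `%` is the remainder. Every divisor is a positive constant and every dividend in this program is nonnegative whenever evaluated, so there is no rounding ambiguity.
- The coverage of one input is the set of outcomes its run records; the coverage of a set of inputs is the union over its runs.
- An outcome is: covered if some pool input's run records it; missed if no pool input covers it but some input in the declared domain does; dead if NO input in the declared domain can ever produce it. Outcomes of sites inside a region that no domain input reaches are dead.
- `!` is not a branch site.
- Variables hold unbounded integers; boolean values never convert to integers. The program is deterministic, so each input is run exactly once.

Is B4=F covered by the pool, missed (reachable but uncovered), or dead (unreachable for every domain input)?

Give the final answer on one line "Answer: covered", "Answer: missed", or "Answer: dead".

no pool input records B4=F
but domain input (h=1, k=3) does record it -> reachable, so missed

Answer: missed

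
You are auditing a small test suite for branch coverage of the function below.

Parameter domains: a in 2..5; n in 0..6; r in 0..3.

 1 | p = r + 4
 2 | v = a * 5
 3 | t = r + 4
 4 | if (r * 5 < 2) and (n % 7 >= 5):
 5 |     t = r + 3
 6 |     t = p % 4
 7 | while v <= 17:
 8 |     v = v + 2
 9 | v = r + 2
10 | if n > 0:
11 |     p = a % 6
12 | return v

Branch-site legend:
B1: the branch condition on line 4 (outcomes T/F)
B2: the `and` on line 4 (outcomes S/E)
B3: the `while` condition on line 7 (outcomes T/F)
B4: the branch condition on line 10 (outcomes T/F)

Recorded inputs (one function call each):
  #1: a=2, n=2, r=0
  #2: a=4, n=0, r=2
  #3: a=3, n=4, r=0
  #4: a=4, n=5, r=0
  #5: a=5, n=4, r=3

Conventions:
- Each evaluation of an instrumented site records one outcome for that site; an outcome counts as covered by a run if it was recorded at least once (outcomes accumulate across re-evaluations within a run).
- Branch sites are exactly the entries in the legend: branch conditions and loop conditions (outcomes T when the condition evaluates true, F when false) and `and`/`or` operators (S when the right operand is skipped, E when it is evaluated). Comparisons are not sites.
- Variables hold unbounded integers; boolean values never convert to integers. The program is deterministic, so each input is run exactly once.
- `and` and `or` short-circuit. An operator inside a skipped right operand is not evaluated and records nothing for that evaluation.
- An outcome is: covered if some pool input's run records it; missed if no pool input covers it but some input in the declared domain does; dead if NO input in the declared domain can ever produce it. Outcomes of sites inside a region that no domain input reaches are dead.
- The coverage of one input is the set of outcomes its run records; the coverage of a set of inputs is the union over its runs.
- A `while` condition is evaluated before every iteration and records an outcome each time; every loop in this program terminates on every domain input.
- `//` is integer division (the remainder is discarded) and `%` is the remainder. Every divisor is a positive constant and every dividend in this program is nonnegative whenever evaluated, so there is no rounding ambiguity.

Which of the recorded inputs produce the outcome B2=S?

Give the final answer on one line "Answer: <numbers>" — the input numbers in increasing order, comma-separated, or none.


input #1 (a=2, n=2, r=0): does not produce B2=S
input #2 (a=4, n=0, r=2): produces B2=S
input #3 (a=3, n=4, r=0): does not produce B2=S
input #4 (a=4, n=5, r=0): does not produce B2=S
input #5 (a=5, n=4, r=3): produces B2=S
Answer: 2, 5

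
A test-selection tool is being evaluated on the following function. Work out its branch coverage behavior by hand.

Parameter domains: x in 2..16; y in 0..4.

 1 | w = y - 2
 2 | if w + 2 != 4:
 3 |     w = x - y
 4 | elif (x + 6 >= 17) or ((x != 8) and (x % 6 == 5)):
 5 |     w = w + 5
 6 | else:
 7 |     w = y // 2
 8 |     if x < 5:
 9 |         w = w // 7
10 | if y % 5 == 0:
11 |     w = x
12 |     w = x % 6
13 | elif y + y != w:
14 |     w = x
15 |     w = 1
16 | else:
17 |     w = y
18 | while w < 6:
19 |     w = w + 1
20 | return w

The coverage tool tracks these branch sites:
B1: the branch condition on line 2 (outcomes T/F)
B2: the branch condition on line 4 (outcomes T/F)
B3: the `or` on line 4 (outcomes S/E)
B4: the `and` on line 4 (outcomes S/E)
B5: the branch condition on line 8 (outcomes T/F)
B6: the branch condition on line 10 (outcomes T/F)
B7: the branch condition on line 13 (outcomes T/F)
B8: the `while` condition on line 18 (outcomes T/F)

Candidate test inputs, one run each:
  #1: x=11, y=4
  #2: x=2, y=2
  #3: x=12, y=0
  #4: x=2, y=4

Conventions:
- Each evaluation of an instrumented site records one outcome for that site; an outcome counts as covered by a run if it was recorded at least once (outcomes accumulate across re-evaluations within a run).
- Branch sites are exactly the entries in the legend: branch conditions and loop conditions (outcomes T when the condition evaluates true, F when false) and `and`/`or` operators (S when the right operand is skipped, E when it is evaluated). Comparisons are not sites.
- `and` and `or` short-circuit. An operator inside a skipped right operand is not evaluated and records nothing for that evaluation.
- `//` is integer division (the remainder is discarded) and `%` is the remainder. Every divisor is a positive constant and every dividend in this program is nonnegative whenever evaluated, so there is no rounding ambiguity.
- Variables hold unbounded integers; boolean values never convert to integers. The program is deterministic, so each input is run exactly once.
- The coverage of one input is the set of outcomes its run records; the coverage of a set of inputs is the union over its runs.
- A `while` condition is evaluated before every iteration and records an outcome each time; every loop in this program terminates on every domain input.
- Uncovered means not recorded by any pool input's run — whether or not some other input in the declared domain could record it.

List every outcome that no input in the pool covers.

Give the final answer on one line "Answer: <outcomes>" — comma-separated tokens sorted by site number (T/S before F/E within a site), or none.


run #1 (x=11, y=4) runs B1->F, B3->S, B2->T, B6->F, B7->T, B8->T, B8->T, B8->T, B8->T, B8->T, B8->F; records B1=F, B2=T, B3=S, B6=F, B7=T, B8=T, B8=F
run #2 (x=2, y=2) runs B1->T, B6->F, B7->T, B8->T, B8->T, B8->T, B8->T, B8->T, B8->F; records B1=T, B6=F, B7=T, B8=T, B8=F
run #3 (x=12, y=0) runs B1->T, B6->T, B8->T, B8->T, B8->T, B8->T, B8->T, B8->T, B8->F; records B1=T, B6=T, B8=T, B8=F
run #4 (x=2, y=4) runs B1->F, B3->E, B4->E, B2->F, B5->T, B6->F, B7->T, B8->T, B8->T, B8->T, B8->T, B8->T, B8->F; records B1=F, B2=F, B3=E, B4=E, B5=T, B6=F, B7=T, B8=T, B8=F
union over the pool: B1=T, B1=F, B2=T, B2=F, B3=S, B3=E, B4=E, B5=T, B6=T, B6=F, B7=T, B8=T, B8=F
uncovered (3 of 16): B4=S, B5=F, B7=F
Answer: B4=S, B5=F, B7=F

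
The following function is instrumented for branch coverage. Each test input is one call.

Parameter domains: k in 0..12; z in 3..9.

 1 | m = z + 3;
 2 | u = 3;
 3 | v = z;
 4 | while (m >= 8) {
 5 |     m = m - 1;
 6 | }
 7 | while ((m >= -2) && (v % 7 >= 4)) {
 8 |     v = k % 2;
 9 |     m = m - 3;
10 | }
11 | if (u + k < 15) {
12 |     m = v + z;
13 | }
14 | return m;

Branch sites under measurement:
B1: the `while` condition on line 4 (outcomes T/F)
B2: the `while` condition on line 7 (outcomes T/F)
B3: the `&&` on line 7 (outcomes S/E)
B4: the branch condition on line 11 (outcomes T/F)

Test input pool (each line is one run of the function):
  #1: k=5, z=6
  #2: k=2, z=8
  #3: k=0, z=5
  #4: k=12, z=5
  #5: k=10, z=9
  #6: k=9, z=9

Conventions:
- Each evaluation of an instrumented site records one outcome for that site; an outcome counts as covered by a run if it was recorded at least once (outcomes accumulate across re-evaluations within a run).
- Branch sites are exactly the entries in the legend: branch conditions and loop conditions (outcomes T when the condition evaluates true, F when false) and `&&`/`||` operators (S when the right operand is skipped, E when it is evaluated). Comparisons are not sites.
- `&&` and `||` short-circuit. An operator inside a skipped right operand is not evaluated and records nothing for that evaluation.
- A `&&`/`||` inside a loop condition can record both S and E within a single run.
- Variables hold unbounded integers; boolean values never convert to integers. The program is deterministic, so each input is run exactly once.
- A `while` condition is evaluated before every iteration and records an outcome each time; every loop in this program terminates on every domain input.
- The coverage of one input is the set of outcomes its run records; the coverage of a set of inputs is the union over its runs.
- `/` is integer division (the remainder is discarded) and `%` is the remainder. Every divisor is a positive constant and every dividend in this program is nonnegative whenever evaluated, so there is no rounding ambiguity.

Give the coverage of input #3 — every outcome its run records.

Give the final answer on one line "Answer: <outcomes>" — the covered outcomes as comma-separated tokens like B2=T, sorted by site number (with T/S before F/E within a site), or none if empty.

Running input #3 (k=0, z=5), event by event:
  B1->T, B1->F, B3->E, B2->T, B3->E, B2->F, B4->T
as a set, this run covers: B1=T, B1=F, B2=T, B2=F, B3=E, B4=T

Answer: B1=T, B1=F, B2=T, B2=F, B3=E, B4=T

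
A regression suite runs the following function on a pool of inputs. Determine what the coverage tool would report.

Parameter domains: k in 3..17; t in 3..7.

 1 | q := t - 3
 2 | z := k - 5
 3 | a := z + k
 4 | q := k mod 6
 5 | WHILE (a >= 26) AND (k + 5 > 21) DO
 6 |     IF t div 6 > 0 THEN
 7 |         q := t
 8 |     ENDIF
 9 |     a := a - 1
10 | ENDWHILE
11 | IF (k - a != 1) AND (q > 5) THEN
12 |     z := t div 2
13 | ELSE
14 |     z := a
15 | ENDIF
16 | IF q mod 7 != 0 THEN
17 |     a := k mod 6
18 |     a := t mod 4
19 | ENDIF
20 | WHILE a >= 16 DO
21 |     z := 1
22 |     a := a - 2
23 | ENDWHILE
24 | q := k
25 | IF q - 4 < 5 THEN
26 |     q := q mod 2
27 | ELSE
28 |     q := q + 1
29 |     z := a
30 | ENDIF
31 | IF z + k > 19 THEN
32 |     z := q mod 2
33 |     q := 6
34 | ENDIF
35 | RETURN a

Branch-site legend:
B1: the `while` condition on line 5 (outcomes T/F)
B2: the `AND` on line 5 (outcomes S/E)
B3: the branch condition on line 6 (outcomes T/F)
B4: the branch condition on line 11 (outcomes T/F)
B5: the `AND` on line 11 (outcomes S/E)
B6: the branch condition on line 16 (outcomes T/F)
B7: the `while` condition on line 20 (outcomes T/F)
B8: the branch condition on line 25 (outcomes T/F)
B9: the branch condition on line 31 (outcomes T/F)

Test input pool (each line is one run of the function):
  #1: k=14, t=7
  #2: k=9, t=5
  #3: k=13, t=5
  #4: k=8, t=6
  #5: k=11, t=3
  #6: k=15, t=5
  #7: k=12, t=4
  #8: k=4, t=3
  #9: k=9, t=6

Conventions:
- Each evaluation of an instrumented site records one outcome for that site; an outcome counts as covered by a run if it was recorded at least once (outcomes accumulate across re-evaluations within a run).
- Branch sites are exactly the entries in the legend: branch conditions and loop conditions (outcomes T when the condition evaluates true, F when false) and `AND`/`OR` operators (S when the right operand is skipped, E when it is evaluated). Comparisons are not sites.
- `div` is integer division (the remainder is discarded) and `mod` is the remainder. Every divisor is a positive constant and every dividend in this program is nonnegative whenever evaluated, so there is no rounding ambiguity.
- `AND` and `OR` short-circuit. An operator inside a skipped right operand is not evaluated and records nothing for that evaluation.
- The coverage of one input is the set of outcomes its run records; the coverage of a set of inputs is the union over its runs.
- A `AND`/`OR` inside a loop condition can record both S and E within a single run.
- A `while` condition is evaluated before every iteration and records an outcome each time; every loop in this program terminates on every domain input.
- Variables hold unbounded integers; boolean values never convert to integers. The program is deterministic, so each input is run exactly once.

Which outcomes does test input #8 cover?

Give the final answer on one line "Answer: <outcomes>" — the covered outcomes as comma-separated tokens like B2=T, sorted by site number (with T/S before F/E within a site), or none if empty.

Running input #8 (k=4, t=3), event by event:
  B2->S, B1->F, B5->S, B4->F, B6->T, B7->F, B8->T, B9->F
collecting distinct outcomes: B1=F, B2=S, B4=F, B5=S, B6=T, B7=F, B8=T, B9=F

Answer: B1=F, B2=S, B4=F, B5=S, B6=T, B7=F, B8=T, B9=F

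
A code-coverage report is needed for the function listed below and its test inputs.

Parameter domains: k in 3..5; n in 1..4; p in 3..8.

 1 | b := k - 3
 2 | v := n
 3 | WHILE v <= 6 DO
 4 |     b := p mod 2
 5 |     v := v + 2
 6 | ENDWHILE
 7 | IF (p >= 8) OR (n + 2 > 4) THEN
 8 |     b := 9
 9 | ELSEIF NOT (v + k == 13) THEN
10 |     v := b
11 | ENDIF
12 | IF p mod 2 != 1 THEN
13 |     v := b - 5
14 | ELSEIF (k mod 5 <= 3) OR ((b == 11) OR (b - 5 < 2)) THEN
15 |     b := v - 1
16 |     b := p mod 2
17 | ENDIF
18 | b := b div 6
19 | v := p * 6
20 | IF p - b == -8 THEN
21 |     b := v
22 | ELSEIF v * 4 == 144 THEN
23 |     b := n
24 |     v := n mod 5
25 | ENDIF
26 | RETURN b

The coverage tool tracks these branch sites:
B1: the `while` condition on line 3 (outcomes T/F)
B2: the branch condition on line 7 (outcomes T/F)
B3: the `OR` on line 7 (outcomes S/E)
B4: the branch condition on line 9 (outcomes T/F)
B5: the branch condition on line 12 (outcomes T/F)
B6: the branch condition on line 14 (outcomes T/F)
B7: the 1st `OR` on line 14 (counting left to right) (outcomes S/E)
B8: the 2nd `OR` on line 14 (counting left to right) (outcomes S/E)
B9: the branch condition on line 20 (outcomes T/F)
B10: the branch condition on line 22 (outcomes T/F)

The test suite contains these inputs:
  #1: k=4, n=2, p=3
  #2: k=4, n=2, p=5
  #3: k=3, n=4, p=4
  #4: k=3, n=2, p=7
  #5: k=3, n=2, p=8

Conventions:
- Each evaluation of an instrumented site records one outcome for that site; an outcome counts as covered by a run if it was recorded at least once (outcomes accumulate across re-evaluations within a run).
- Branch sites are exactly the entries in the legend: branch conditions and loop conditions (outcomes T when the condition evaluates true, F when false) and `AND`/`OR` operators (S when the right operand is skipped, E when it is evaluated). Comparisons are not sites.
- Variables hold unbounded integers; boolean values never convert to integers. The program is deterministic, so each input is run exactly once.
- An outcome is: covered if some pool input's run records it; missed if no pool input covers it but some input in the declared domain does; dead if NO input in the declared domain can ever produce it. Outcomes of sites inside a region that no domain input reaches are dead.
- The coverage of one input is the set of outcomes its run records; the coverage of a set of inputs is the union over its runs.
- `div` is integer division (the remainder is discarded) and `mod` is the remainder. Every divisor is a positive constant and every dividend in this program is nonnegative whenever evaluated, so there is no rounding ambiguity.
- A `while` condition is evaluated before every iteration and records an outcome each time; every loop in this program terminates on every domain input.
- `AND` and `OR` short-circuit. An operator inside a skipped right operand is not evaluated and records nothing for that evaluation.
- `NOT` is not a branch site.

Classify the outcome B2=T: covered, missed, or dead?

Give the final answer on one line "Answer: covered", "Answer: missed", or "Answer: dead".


B2=T is recorded by pool input(s) 3, 5 -> covered
Answer: covered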